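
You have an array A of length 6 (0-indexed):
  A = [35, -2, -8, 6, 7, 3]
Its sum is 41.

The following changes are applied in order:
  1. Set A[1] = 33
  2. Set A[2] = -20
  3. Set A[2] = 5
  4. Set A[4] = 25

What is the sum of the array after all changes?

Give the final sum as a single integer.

Answer: 107

Derivation:
Initial sum: 41
Change 1: A[1] -2 -> 33, delta = 35, sum = 76
Change 2: A[2] -8 -> -20, delta = -12, sum = 64
Change 3: A[2] -20 -> 5, delta = 25, sum = 89
Change 4: A[4] 7 -> 25, delta = 18, sum = 107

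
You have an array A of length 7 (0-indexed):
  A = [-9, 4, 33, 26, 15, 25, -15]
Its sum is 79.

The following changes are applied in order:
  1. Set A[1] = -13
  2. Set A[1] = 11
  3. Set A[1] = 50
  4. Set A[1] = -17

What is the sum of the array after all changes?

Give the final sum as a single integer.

Answer: 58

Derivation:
Initial sum: 79
Change 1: A[1] 4 -> -13, delta = -17, sum = 62
Change 2: A[1] -13 -> 11, delta = 24, sum = 86
Change 3: A[1] 11 -> 50, delta = 39, sum = 125
Change 4: A[1] 50 -> -17, delta = -67, sum = 58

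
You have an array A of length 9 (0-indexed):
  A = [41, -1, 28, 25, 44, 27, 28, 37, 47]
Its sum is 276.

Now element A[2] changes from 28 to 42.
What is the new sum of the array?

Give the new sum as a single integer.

Answer: 290

Derivation:
Old value at index 2: 28
New value at index 2: 42
Delta = 42 - 28 = 14
New sum = old_sum + delta = 276 + (14) = 290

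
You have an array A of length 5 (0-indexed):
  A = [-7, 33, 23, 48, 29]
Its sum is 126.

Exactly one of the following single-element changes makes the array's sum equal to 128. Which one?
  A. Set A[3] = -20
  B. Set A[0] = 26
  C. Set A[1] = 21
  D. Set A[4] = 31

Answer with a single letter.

Option A: A[3] 48->-20, delta=-68, new_sum=126+(-68)=58
Option B: A[0] -7->26, delta=33, new_sum=126+(33)=159
Option C: A[1] 33->21, delta=-12, new_sum=126+(-12)=114
Option D: A[4] 29->31, delta=2, new_sum=126+(2)=128 <-- matches target

Answer: D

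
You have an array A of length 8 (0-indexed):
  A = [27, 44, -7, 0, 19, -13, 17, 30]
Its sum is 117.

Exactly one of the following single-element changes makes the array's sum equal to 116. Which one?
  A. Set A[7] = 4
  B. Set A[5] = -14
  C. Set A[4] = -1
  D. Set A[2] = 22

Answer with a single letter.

Answer: B

Derivation:
Option A: A[7] 30->4, delta=-26, new_sum=117+(-26)=91
Option B: A[5] -13->-14, delta=-1, new_sum=117+(-1)=116 <-- matches target
Option C: A[4] 19->-1, delta=-20, new_sum=117+(-20)=97
Option D: A[2] -7->22, delta=29, new_sum=117+(29)=146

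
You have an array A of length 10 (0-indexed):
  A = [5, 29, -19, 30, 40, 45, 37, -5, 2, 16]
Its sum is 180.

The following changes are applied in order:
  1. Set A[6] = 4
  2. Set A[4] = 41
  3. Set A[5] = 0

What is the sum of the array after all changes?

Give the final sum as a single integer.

Initial sum: 180
Change 1: A[6] 37 -> 4, delta = -33, sum = 147
Change 2: A[4] 40 -> 41, delta = 1, sum = 148
Change 3: A[5] 45 -> 0, delta = -45, sum = 103

Answer: 103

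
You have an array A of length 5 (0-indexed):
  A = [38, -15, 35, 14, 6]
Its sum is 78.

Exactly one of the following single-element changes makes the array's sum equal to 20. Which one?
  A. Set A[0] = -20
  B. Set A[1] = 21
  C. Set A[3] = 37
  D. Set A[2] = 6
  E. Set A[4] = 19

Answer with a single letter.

Option A: A[0] 38->-20, delta=-58, new_sum=78+(-58)=20 <-- matches target
Option B: A[1] -15->21, delta=36, new_sum=78+(36)=114
Option C: A[3] 14->37, delta=23, new_sum=78+(23)=101
Option D: A[2] 35->6, delta=-29, new_sum=78+(-29)=49
Option E: A[4] 6->19, delta=13, new_sum=78+(13)=91

Answer: A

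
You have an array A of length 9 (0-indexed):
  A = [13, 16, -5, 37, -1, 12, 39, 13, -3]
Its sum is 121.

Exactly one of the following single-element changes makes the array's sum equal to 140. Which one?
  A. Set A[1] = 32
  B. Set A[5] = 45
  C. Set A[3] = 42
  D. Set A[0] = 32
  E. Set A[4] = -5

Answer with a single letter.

Answer: D

Derivation:
Option A: A[1] 16->32, delta=16, new_sum=121+(16)=137
Option B: A[5] 12->45, delta=33, new_sum=121+(33)=154
Option C: A[3] 37->42, delta=5, new_sum=121+(5)=126
Option D: A[0] 13->32, delta=19, new_sum=121+(19)=140 <-- matches target
Option E: A[4] -1->-5, delta=-4, new_sum=121+(-4)=117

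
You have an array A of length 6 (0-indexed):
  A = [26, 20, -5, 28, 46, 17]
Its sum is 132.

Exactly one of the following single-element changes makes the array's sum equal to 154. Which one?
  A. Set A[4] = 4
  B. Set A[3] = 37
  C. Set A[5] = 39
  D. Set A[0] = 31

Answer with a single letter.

Answer: C

Derivation:
Option A: A[4] 46->4, delta=-42, new_sum=132+(-42)=90
Option B: A[3] 28->37, delta=9, new_sum=132+(9)=141
Option C: A[5] 17->39, delta=22, new_sum=132+(22)=154 <-- matches target
Option D: A[0] 26->31, delta=5, new_sum=132+(5)=137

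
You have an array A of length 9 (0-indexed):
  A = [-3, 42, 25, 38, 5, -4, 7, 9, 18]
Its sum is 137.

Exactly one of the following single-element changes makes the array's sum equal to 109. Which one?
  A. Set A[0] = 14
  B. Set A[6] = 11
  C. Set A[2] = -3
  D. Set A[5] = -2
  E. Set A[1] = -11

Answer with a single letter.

Option A: A[0] -3->14, delta=17, new_sum=137+(17)=154
Option B: A[6] 7->11, delta=4, new_sum=137+(4)=141
Option C: A[2] 25->-3, delta=-28, new_sum=137+(-28)=109 <-- matches target
Option D: A[5] -4->-2, delta=2, new_sum=137+(2)=139
Option E: A[1] 42->-11, delta=-53, new_sum=137+(-53)=84

Answer: C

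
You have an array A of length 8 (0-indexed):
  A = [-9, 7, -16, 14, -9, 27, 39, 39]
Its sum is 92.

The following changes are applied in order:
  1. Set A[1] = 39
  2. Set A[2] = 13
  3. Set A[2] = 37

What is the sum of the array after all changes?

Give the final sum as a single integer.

Answer: 177

Derivation:
Initial sum: 92
Change 1: A[1] 7 -> 39, delta = 32, sum = 124
Change 2: A[2] -16 -> 13, delta = 29, sum = 153
Change 3: A[2] 13 -> 37, delta = 24, sum = 177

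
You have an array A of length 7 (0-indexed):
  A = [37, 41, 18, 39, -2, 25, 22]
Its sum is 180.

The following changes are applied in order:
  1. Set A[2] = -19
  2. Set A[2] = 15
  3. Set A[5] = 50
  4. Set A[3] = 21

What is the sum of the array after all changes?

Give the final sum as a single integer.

Answer: 184

Derivation:
Initial sum: 180
Change 1: A[2] 18 -> -19, delta = -37, sum = 143
Change 2: A[2] -19 -> 15, delta = 34, sum = 177
Change 3: A[5] 25 -> 50, delta = 25, sum = 202
Change 4: A[3] 39 -> 21, delta = -18, sum = 184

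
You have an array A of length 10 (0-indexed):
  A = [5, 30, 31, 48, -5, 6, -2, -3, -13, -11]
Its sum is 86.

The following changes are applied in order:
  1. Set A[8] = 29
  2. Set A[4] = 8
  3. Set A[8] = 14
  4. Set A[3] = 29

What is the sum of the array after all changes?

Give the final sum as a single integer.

Initial sum: 86
Change 1: A[8] -13 -> 29, delta = 42, sum = 128
Change 2: A[4] -5 -> 8, delta = 13, sum = 141
Change 3: A[8] 29 -> 14, delta = -15, sum = 126
Change 4: A[3] 48 -> 29, delta = -19, sum = 107

Answer: 107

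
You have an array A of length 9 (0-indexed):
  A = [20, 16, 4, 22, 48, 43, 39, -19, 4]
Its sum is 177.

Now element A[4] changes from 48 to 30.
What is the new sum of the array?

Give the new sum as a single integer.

Old value at index 4: 48
New value at index 4: 30
Delta = 30 - 48 = -18
New sum = old_sum + delta = 177 + (-18) = 159

Answer: 159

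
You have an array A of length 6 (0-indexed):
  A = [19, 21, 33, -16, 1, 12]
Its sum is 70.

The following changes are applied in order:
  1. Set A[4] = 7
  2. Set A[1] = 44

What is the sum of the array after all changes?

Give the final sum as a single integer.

Initial sum: 70
Change 1: A[4] 1 -> 7, delta = 6, sum = 76
Change 2: A[1] 21 -> 44, delta = 23, sum = 99

Answer: 99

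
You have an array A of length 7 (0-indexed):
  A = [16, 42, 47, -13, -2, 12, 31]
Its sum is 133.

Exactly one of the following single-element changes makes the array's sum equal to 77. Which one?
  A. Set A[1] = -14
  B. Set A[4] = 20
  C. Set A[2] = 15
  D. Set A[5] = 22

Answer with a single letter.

Option A: A[1] 42->-14, delta=-56, new_sum=133+(-56)=77 <-- matches target
Option B: A[4] -2->20, delta=22, new_sum=133+(22)=155
Option C: A[2] 47->15, delta=-32, new_sum=133+(-32)=101
Option D: A[5] 12->22, delta=10, new_sum=133+(10)=143

Answer: A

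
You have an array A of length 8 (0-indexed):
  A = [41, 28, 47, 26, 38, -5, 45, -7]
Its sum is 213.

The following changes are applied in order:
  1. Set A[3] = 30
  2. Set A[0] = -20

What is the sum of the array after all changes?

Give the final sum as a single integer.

Answer: 156

Derivation:
Initial sum: 213
Change 1: A[3] 26 -> 30, delta = 4, sum = 217
Change 2: A[0] 41 -> -20, delta = -61, sum = 156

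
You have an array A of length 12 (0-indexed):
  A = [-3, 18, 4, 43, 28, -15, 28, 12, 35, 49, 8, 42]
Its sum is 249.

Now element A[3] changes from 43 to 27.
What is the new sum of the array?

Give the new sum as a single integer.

Old value at index 3: 43
New value at index 3: 27
Delta = 27 - 43 = -16
New sum = old_sum + delta = 249 + (-16) = 233

Answer: 233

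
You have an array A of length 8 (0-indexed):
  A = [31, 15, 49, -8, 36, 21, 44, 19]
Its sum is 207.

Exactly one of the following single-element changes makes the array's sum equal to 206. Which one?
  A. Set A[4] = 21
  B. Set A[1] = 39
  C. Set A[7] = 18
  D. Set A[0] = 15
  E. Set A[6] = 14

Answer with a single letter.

Option A: A[4] 36->21, delta=-15, new_sum=207+(-15)=192
Option B: A[1] 15->39, delta=24, new_sum=207+(24)=231
Option C: A[7] 19->18, delta=-1, new_sum=207+(-1)=206 <-- matches target
Option D: A[0] 31->15, delta=-16, new_sum=207+(-16)=191
Option E: A[6] 44->14, delta=-30, new_sum=207+(-30)=177

Answer: C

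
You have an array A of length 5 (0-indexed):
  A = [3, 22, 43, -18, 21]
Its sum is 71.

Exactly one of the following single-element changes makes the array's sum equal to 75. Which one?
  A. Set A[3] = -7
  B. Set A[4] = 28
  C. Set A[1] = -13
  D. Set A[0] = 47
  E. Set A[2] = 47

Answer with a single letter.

Option A: A[3] -18->-7, delta=11, new_sum=71+(11)=82
Option B: A[4] 21->28, delta=7, new_sum=71+(7)=78
Option C: A[1] 22->-13, delta=-35, new_sum=71+(-35)=36
Option D: A[0] 3->47, delta=44, new_sum=71+(44)=115
Option E: A[2] 43->47, delta=4, new_sum=71+(4)=75 <-- matches target

Answer: E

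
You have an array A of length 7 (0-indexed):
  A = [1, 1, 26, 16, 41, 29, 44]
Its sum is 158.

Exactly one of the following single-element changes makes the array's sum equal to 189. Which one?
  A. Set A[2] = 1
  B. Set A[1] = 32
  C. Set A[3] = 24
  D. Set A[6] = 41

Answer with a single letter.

Answer: B

Derivation:
Option A: A[2] 26->1, delta=-25, new_sum=158+(-25)=133
Option B: A[1] 1->32, delta=31, new_sum=158+(31)=189 <-- matches target
Option C: A[3] 16->24, delta=8, new_sum=158+(8)=166
Option D: A[6] 44->41, delta=-3, new_sum=158+(-3)=155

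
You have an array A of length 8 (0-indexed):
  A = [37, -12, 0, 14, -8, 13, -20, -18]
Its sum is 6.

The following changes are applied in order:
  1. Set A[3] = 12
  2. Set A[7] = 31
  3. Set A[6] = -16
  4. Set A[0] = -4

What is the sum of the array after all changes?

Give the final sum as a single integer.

Initial sum: 6
Change 1: A[3] 14 -> 12, delta = -2, sum = 4
Change 2: A[7] -18 -> 31, delta = 49, sum = 53
Change 3: A[6] -20 -> -16, delta = 4, sum = 57
Change 4: A[0] 37 -> -4, delta = -41, sum = 16

Answer: 16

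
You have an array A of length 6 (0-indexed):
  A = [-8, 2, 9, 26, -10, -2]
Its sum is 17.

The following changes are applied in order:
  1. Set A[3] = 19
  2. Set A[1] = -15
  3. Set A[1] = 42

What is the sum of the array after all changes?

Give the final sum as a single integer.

Initial sum: 17
Change 1: A[3] 26 -> 19, delta = -7, sum = 10
Change 2: A[1] 2 -> -15, delta = -17, sum = -7
Change 3: A[1] -15 -> 42, delta = 57, sum = 50

Answer: 50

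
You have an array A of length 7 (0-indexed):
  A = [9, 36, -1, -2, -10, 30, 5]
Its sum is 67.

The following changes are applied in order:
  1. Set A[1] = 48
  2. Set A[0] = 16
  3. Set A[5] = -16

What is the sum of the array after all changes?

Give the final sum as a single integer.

Answer: 40

Derivation:
Initial sum: 67
Change 1: A[1] 36 -> 48, delta = 12, sum = 79
Change 2: A[0] 9 -> 16, delta = 7, sum = 86
Change 3: A[5] 30 -> -16, delta = -46, sum = 40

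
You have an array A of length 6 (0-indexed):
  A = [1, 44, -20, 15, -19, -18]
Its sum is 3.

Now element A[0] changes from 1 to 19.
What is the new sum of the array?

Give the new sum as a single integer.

Old value at index 0: 1
New value at index 0: 19
Delta = 19 - 1 = 18
New sum = old_sum + delta = 3 + (18) = 21

Answer: 21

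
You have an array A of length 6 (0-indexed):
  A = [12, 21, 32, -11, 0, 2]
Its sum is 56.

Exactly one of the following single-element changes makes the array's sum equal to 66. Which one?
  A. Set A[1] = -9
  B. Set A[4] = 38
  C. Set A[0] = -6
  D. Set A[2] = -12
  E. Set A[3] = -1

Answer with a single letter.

Answer: E

Derivation:
Option A: A[1] 21->-9, delta=-30, new_sum=56+(-30)=26
Option B: A[4] 0->38, delta=38, new_sum=56+(38)=94
Option C: A[0] 12->-6, delta=-18, new_sum=56+(-18)=38
Option D: A[2] 32->-12, delta=-44, new_sum=56+(-44)=12
Option E: A[3] -11->-1, delta=10, new_sum=56+(10)=66 <-- matches target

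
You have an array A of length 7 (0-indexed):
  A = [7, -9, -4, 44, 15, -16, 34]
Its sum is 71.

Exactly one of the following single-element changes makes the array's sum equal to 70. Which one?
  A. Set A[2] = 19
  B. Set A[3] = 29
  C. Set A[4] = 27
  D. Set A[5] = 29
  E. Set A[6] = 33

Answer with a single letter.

Option A: A[2] -4->19, delta=23, new_sum=71+(23)=94
Option B: A[3] 44->29, delta=-15, new_sum=71+(-15)=56
Option C: A[4] 15->27, delta=12, new_sum=71+(12)=83
Option D: A[5] -16->29, delta=45, new_sum=71+(45)=116
Option E: A[6] 34->33, delta=-1, new_sum=71+(-1)=70 <-- matches target

Answer: E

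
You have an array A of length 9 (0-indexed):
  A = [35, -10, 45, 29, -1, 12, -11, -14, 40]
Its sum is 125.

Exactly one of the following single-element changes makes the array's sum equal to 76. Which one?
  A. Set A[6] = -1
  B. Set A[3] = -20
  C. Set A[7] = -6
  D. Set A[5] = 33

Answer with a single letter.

Answer: B

Derivation:
Option A: A[6] -11->-1, delta=10, new_sum=125+(10)=135
Option B: A[3] 29->-20, delta=-49, new_sum=125+(-49)=76 <-- matches target
Option C: A[7] -14->-6, delta=8, new_sum=125+(8)=133
Option D: A[5] 12->33, delta=21, new_sum=125+(21)=146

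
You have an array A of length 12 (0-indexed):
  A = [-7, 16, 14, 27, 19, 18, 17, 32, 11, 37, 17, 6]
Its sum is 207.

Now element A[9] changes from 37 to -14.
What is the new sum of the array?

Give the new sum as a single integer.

Answer: 156

Derivation:
Old value at index 9: 37
New value at index 9: -14
Delta = -14 - 37 = -51
New sum = old_sum + delta = 207 + (-51) = 156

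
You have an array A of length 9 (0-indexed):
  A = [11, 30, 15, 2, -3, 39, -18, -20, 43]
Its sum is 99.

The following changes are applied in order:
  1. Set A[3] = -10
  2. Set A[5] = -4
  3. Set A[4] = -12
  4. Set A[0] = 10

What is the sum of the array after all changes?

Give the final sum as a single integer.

Answer: 34

Derivation:
Initial sum: 99
Change 1: A[3] 2 -> -10, delta = -12, sum = 87
Change 2: A[5] 39 -> -4, delta = -43, sum = 44
Change 3: A[4] -3 -> -12, delta = -9, sum = 35
Change 4: A[0] 11 -> 10, delta = -1, sum = 34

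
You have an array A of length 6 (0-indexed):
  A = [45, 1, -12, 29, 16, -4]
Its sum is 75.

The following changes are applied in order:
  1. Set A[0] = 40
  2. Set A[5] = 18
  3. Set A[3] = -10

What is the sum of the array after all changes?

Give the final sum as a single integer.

Initial sum: 75
Change 1: A[0] 45 -> 40, delta = -5, sum = 70
Change 2: A[5] -4 -> 18, delta = 22, sum = 92
Change 3: A[3] 29 -> -10, delta = -39, sum = 53

Answer: 53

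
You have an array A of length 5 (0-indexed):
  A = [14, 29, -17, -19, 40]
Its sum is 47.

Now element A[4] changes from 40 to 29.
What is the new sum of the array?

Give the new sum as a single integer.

Answer: 36

Derivation:
Old value at index 4: 40
New value at index 4: 29
Delta = 29 - 40 = -11
New sum = old_sum + delta = 47 + (-11) = 36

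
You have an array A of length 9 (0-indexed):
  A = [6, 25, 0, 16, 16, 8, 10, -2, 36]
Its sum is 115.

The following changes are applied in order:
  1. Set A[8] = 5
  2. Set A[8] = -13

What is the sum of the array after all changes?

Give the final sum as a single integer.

Answer: 66

Derivation:
Initial sum: 115
Change 1: A[8] 36 -> 5, delta = -31, sum = 84
Change 2: A[8] 5 -> -13, delta = -18, sum = 66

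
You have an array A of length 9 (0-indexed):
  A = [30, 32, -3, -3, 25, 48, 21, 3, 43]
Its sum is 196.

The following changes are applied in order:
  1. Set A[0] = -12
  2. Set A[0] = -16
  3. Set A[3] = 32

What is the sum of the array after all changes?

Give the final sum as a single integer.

Answer: 185

Derivation:
Initial sum: 196
Change 1: A[0] 30 -> -12, delta = -42, sum = 154
Change 2: A[0] -12 -> -16, delta = -4, sum = 150
Change 3: A[3] -3 -> 32, delta = 35, sum = 185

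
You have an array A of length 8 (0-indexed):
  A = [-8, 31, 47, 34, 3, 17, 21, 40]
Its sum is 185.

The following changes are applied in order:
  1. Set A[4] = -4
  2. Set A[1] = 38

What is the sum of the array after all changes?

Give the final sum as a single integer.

Initial sum: 185
Change 1: A[4] 3 -> -4, delta = -7, sum = 178
Change 2: A[1] 31 -> 38, delta = 7, sum = 185

Answer: 185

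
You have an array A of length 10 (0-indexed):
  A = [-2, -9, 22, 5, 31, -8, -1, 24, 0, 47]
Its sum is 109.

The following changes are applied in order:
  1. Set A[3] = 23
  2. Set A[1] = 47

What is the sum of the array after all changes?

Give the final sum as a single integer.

Answer: 183

Derivation:
Initial sum: 109
Change 1: A[3] 5 -> 23, delta = 18, sum = 127
Change 2: A[1] -9 -> 47, delta = 56, sum = 183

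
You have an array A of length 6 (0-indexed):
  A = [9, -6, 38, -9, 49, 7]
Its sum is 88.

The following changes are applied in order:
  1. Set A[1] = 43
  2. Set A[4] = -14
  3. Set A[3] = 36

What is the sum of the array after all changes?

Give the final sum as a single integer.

Answer: 119

Derivation:
Initial sum: 88
Change 1: A[1] -6 -> 43, delta = 49, sum = 137
Change 2: A[4] 49 -> -14, delta = -63, sum = 74
Change 3: A[3] -9 -> 36, delta = 45, sum = 119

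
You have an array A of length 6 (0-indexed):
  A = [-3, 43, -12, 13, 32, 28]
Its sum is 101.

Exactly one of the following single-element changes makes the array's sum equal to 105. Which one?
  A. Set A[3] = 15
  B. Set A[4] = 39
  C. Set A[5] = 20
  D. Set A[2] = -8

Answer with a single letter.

Option A: A[3] 13->15, delta=2, new_sum=101+(2)=103
Option B: A[4] 32->39, delta=7, new_sum=101+(7)=108
Option C: A[5] 28->20, delta=-8, new_sum=101+(-8)=93
Option D: A[2] -12->-8, delta=4, new_sum=101+(4)=105 <-- matches target

Answer: D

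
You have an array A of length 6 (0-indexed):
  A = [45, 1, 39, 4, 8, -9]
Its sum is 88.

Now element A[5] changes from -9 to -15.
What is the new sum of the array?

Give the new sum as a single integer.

Answer: 82

Derivation:
Old value at index 5: -9
New value at index 5: -15
Delta = -15 - -9 = -6
New sum = old_sum + delta = 88 + (-6) = 82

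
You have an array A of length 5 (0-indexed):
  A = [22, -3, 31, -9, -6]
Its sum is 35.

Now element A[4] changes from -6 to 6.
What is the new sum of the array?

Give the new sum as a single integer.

Answer: 47

Derivation:
Old value at index 4: -6
New value at index 4: 6
Delta = 6 - -6 = 12
New sum = old_sum + delta = 35 + (12) = 47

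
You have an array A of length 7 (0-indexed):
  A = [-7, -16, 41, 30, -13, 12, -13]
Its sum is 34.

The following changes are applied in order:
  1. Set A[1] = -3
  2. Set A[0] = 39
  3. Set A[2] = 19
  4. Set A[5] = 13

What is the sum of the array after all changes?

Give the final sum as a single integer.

Answer: 72

Derivation:
Initial sum: 34
Change 1: A[1] -16 -> -3, delta = 13, sum = 47
Change 2: A[0] -7 -> 39, delta = 46, sum = 93
Change 3: A[2] 41 -> 19, delta = -22, sum = 71
Change 4: A[5] 12 -> 13, delta = 1, sum = 72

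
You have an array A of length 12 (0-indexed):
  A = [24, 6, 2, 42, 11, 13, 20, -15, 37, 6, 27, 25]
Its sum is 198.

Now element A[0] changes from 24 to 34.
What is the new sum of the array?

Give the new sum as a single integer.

Answer: 208

Derivation:
Old value at index 0: 24
New value at index 0: 34
Delta = 34 - 24 = 10
New sum = old_sum + delta = 198 + (10) = 208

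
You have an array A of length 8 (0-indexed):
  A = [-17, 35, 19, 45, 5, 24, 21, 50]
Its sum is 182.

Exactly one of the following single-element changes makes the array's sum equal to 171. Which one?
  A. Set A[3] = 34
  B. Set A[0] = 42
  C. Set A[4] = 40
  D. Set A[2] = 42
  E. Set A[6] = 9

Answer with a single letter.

Answer: A

Derivation:
Option A: A[3] 45->34, delta=-11, new_sum=182+(-11)=171 <-- matches target
Option B: A[0] -17->42, delta=59, new_sum=182+(59)=241
Option C: A[4] 5->40, delta=35, new_sum=182+(35)=217
Option D: A[2] 19->42, delta=23, new_sum=182+(23)=205
Option E: A[6] 21->9, delta=-12, new_sum=182+(-12)=170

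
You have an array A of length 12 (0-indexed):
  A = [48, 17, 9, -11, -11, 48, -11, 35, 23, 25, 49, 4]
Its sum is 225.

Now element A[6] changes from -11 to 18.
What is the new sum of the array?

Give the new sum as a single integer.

Old value at index 6: -11
New value at index 6: 18
Delta = 18 - -11 = 29
New sum = old_sum + delta = 225 + (29) = 254

Answer: 254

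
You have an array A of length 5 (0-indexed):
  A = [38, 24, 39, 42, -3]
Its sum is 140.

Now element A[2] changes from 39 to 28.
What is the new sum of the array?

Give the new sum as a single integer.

Answer: 129

Derivation:
Old value at index 2: 39
New value at index 2: 28
Delta = 28 - 39 = -11
New sum = old_sum + delta = 140 + (-11) = 129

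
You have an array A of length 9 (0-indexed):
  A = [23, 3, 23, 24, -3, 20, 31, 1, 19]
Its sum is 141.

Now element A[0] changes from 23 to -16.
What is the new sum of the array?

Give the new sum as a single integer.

Old value at index 0: 23
New value at index 0: -16
Delta = -16 - 23 = -39
New sum = old_sum + delta = 141 + (-39) = 102

Answer: 102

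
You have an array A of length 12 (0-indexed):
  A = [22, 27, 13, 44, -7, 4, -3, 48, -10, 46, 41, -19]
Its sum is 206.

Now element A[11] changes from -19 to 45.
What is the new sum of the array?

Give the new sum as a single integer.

Old value at index 11: -19
New value at index 11: 45
Delta = 45 - -19 = 64
New sum = old_sum + delta = 206 + (64) = 270

Answer: 270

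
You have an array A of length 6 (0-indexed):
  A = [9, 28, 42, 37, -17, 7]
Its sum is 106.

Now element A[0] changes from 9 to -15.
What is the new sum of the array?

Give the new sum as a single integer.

Old value at index 0: 9
New value at index 0: -15
Delta = -15 - 9 = -24
New sum = old_sum + delta = 106 + (-24) = 82

Answer: 82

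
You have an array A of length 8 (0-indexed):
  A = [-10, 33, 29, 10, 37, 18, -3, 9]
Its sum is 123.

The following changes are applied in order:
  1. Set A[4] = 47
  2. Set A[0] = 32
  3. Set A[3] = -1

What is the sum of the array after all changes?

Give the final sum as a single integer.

Initial sum: 123
Change 1: A[4] 37 -> 47, delta = 10, sum = 133
Change 2: A[0] -10 -> 32, delta = 42, sum = 175
Change 3: A[3] 10 -> -1, delta = -11, sum = 164

Answer: 164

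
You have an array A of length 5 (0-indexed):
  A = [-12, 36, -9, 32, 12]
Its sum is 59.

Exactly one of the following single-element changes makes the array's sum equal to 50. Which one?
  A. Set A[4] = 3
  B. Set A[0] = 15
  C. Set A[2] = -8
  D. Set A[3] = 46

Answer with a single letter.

Option A: A[4] 12->3, delta=-9, new_sum=59+(-9)=50 <-- matches target
Option B: A[0] -12->15, delta=27, new_sum=59+(27)=86
Option C: A[2] -9->-8, delta=1, new_sum=59+(1)=60
Option D: A[3] 32->46, delta=14, new_sum=59+(14)=73

Answer: A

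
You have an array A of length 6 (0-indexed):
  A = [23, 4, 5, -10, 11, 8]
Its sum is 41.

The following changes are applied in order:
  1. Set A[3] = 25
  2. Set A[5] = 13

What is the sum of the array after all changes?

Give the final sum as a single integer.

Initial sum: 41
Change 1: A[3] -10 -> 25, delta = 35, sum = 76
Change 2: A[5] 8 -> 13, delta = 5, sum = 81

Answer: 81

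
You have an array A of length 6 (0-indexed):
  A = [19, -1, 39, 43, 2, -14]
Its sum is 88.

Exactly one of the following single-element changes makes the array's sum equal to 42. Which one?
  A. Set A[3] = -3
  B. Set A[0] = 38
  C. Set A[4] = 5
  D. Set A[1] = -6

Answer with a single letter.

Option A: A[3] 43->-3, delta=-46, new_sum=88+(-46)=42 <-- matches target
Option B: A[0] 19->38, delta=19, new_sum=88+(19)=107
Option C: A[4] 2->5, delta=3, new_sum=88+(3)=91
Option D: A[1] -1->-6, delta=-5, new_sum=88+(-5)=83

Answer: A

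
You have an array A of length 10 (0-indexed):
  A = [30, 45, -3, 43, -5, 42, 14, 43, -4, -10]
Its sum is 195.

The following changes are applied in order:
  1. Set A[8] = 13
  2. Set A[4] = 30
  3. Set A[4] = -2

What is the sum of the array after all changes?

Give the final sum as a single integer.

Answer: 215

Derivation:
Initial sum: 195
Change 1: A[8] -4 -> 13, delta = 17, sum = 212
Change 2: A[4] -5 -> 30, delta = 35, sum = 247
Change 3: A[4] 30 -> -2, delta = -32, sum = 215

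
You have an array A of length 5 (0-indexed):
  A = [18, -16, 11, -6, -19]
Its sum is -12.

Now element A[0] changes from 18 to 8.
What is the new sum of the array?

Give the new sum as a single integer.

Old value at index 0: 18
New value at index 0: 8
Delta = 8 - 18 = -10
New sum = old_sum + delta = -12 + (-10) = -22

Answer: -22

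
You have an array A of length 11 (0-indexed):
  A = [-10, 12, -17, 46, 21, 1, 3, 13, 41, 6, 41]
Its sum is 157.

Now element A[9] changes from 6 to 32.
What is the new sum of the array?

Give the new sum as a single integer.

Old value at index 9: 6
New value at index 9: 32
Delta = 32 - 6 = 26
New sum = old_sum + delta = 157 + (26) = 183

Answer: 183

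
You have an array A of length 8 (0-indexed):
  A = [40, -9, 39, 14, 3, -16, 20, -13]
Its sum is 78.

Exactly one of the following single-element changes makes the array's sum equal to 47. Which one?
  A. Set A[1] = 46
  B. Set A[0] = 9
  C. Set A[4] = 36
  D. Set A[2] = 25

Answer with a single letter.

Option A: A[1] -9->46, delta=55, new_sum=78+(55)=133
Option B: A[0] 40->9, delta=-31, new_sum=78+(-31)=47 <-- matches target
Option C: A[4] 3->36, delta=33, new_sum=78+(33)=111
Option D: A[2] 39->25, delta=-14, new_sum=78+(-14)=64

Answer: B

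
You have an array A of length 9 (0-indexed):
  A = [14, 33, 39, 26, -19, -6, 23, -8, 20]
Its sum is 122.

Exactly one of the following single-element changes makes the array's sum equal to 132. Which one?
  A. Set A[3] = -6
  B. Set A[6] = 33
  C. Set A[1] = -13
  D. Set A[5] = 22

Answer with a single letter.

Option A: A[3] 26->-6, delta=-32, new_sum=122+(-32)=90
Option B: A[6] 23->33, delta=10, new_sum=122+(10)=132 <-- matches target
Option C: A[1] 33->-13, delta=-46, new_sum=122+(-46)=76
Option D: A[5] -6->22, delta=28, new_sum=122+(28)=150

Answer: B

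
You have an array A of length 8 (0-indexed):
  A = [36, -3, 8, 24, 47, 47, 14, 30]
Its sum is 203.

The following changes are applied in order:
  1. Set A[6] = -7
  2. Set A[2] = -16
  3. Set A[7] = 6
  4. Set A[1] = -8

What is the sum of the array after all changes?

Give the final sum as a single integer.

Initial sum: 203
Change 1: A[6] 14 -> -7, delta = -21, sum = 182
Change 2: A[2] 8 -> -16, delta = -24, sum = 158
Change 3: A[7] 30 -> 6, delta = -24, sum = 134
Change 4: A[1] -3 -> -8, delta = -5, sum = 129

Answer: 129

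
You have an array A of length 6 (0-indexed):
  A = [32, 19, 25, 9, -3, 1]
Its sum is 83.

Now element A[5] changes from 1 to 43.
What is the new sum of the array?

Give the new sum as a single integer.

Old value at index 5: 1
New value at index 5: 43
Delta = 43 - 1 = 42
New sum = old_sum + delta = 83 + (42) = 125

Answer: 125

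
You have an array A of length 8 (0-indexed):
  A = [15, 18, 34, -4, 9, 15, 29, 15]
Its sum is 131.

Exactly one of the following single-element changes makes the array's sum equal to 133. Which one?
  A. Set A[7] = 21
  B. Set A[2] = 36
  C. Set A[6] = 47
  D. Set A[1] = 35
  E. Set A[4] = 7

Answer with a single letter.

Answer: B

Derivation:
Option A: A[7] 15->21, delta=6, new_sum=131+(6)=137
Option B: A[2] 34->36, delta=2, new_sum=131+(2)=133 <-- matches target
Option C: A[6] 29->47, delta=18, new_sum=131+(18)=149
Option D: A[1] 18->35, delta=17, new_sum=131+(17)=148
Option E: A[4] 9->7, delta=-2, new_sum=131+(-2)=129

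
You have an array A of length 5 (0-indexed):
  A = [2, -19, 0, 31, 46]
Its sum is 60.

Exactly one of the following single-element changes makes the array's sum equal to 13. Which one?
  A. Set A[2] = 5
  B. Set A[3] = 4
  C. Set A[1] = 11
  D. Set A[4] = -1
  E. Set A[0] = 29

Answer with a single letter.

Option A: A[2] 0->5, delta=5, new_sum=60+(5)=65
Option B: A[3] 31->4, delta=-27, new_sum=60+(-27)=33
Option C: A[1] -19->11, delta=30, new_sum=60+(30)=90
Option D: A[4] 46->-1, delta=-47, new_sum=60+(-47)=13 <-- matches target
Option E: A[0] 2->29, delta=27, new_sum=60+(27)=87

Answer: D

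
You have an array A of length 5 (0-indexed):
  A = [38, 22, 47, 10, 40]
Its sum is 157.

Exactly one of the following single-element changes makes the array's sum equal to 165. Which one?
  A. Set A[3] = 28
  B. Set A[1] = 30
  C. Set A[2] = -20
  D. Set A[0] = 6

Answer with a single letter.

Answer: B

Derivation:
Option A: A[3] 10->28, delta=18, new_sum=157+(18)=175
Option B: A[1] 22->30, delta=8, new_sum=157+(8)=165 <-- matches target
Option C: A[2] 47->-20, delta=-67, new_sum=157+(-67)=90
Option D: A[0] 38->6, delta=-32, new_sum=157+(-32)=125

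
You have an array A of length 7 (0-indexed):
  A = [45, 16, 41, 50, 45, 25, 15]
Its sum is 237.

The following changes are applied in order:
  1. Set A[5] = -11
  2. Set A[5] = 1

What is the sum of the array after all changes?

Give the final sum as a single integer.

Answer: 213

Derivation:
Initial sum: 237
Change 1: A[5] 25 -> -11, delta = -36, sum = 201
Change 2: A[5] -11 -> 1, delta = 12, sum = 213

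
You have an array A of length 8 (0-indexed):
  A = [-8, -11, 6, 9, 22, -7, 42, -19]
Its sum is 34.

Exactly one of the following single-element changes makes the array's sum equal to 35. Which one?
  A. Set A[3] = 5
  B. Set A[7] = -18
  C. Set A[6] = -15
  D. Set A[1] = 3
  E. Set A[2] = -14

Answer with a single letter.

Answer: B

Derivation:
Option A: A[3] 9->5, delta=-4, new_sum=34+(-4)=30
Option B: A[7] -19->-18, delta=1, new_sum=34+(1)=35 <-- matches target
Option C: A[6] 42->-15, delta=-57, new_sum=34+(-57)=-23
Option D: A[1] -11->3, delta=14, new_sum=34+(14)=48
Option E: A[2] 6->-14, delta=-20, new_sum=34+(-20)=14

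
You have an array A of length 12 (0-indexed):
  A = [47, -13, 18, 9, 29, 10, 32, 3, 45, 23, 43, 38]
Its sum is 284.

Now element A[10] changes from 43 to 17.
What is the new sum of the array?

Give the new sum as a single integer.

Old value at index 10: 43
New value at index 10: 17
Delta = 17 - 43 = -26
New sum = old_sum + delta = 284 + (-26) = 258

Answer: 258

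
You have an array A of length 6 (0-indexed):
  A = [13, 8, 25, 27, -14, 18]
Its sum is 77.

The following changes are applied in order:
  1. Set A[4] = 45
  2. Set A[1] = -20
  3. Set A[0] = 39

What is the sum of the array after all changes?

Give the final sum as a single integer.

Initial sum: 77
Change 1: A[4] -14 -> 45, delta = 59, sum = 136
Change 2: A[1] 8 -> -20, delta = -28, sum = 108
Change 3: A[0] 13 -> 39, delta = 26, sum = 134

Answer: 134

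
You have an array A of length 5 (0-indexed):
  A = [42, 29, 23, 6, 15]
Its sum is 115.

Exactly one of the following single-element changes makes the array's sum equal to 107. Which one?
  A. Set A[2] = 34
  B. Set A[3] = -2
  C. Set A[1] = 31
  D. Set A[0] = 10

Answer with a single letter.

Answer: B

Derivation:
Option A: A[2] 23->34, delta=11, new_sum=115+(11)=126
Option B: A[3] 6->-2, delta=-8, new_sum=115+(-8)=107 <-- matches target
Option C: A[1] 29->31, delta=2, new_sum=115+(2)=117
Option D: A[0] 42->10, delta=-32, new_sum=115+(-32)=83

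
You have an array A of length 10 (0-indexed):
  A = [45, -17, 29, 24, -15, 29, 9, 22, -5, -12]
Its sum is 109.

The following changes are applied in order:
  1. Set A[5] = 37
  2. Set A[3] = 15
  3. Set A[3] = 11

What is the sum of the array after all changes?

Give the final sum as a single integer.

Initial sum: 109
Change 1: A[5] 29 -> 37, delta = 8, sum = 117
Change 2: A[3] 24 -> 15, delta = -9, sum = 108
Change 3: A[3] 15 -> 11, delta = -4, sum = 104

Answer: 104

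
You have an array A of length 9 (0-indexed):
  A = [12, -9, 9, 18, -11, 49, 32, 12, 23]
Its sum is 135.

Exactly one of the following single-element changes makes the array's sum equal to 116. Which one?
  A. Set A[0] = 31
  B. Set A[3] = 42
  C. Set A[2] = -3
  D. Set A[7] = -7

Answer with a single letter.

Option A: A[0] 12->31, delta=19, new_sum=135+(19)=154
Option B: A[3] 18->42, delta=24, new_sum=135+(24)=159
Option C: A[2] 9->-3, delta=-12, new_sum=135+(-12)=123
Option D: A[7] 12->-7, delta=-19, new_sum=135+(-19)=116 <-- matches target

Answer: D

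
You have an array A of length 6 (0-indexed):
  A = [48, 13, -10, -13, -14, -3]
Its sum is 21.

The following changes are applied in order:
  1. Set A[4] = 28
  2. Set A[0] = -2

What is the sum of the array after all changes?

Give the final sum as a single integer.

Initial sum: 21
Change 1: A[4] -14 -> 28, delta = 42, sum = 63
Change 2: A[0] 48 -> -2, delta = -50, sum = 13

Answer: 13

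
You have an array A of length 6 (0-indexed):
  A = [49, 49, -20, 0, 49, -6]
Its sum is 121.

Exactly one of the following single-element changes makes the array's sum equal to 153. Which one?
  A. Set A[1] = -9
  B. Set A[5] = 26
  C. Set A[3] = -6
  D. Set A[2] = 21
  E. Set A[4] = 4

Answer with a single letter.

Answer: B

Derivation:
Option A: A[1] 49->-9, delta=-58, new_sum=121+(-58)=63
Option B: A[5] -6->26, delta=32, new_sum=121+(32)=153 <-- matches target
Option C: A[3] 0->-6, delta=-6, new_sum=121+(-6)=115
Option D: A[2] -20->21, delta=41, new_sum=121+(41)=162
Option E: A[4] 49->4, delta=-45, new_sum=121+(-45)=76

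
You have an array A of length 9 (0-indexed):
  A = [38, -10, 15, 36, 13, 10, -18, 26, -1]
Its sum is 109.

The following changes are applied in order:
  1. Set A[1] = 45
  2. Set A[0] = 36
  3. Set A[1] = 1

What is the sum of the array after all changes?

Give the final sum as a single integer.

Answer: 118

Derivation:
Initial sum: 109
Change 1: A[1] -10 -> 45, delta = 55, sum = 164
Change 2: A[0] 38 -> 36, delta = -2, sum = 162
Change 3: A[1] 45 -> 1, delta = -44, sum = 118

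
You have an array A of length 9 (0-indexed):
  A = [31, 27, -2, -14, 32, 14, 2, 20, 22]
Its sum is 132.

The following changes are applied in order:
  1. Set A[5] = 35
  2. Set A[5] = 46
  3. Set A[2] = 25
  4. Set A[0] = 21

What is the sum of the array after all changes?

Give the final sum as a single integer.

Initial sum: 132
Change 1: A[5] 14 -> 35, delta = 21, sum = 153
Change 2: A[5] 35 -> 46, delta = 11, sum = 164
Change 3: A[2] -2 -> 25, delta = 27, sum = 191
Change 4: A[0] 31 -> 21, delta = -10, sum = 181

Answer: 181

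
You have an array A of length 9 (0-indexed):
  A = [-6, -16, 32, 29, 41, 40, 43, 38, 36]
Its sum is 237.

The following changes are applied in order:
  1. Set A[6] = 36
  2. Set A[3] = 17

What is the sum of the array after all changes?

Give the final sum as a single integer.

Answer: 218

Derivation:
Initial sum: 237
Change 1: A[6] 43 -> 36, delta = -7, sum = 230
Change 2: A[3] 29 -> 17, delta = -12, sum = 218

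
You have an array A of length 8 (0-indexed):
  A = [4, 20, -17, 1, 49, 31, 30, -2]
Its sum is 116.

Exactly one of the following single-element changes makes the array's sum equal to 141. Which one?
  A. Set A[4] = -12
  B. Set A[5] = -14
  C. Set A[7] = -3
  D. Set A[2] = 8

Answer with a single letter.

Answer: D

Derivation:
Option A: A[4] 49->-12, delta=-61, new_sum=116+(-61)=55
Option B: A[5] 31->-14, delta=-45, new_sum=116+(-45)=71
Option C: A[7] -2->-3, delta=-1, new_sum=116+(-1)=115
Option D: A[2] -17->8, delta=25, new_sum=116+(25)=141 <-- matches target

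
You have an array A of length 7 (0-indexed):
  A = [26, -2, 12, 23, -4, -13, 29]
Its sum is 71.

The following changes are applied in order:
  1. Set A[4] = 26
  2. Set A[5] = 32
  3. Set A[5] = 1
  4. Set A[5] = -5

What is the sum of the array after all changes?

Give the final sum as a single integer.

Answer: 109

Derivation:
Initial sum: 71
Change 1: A[4] -4 -> 26, delta = 30, sum = 101
Change 2: A[5] -13 -> 32, delta = 45, sum = 146
Change 3: A[5] 32 -> 1, delta = -31, sum = 115
Change 4: A[5] 1 -> -5, delta = -6, sum = 109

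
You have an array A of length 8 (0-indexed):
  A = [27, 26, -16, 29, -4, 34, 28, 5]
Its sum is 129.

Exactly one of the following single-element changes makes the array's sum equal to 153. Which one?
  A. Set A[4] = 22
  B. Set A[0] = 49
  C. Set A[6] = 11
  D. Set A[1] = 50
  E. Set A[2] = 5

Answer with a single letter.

Option A: A[4] -4->22, delta=26, new_sum=129+(26)=155
Option B: A[0] 27->49, delta=22, new_sum=129+(22)=151
Option C: A[6] 28->11, delta=-17, new_sum=129+(-17)=112
Option D: A[1] 26->50, delta=24, new_sum=129+(24)=153 <-- matches target
Option E: A[2] -16->5, delta=21, new_sum=129+(21)=150

Answer: D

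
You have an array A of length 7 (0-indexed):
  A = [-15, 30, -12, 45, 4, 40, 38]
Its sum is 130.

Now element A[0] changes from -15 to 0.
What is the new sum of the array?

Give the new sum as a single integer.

Answer: 145

Derivation:
Old value at index 0: -15
New value at index 0: 0
Delta = 0 - -15 = 15
New sum = old_sum + delta = 130 + (15) = 145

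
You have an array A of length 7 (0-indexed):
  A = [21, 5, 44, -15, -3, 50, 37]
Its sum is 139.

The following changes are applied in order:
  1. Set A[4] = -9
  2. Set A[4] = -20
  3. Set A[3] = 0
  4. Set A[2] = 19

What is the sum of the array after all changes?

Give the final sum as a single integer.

Initial sum: 139
Change 1: A[4] -3 -> -9, delta = -6, sum = 133
Change 2: A[4] -9 -> -20, delta = -11, sum = 122
Change 3: A[3] -15 -> 0, delta = 15, sum = 137
Change 4: A[2] 44 -> 19, delta = -25, sum = 112

Answer: 112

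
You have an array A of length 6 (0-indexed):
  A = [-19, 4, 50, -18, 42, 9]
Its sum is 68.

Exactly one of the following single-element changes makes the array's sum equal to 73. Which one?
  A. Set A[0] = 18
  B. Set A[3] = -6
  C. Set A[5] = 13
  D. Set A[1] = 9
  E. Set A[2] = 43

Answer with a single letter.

Option A: A[0] -19->18, delta=37, new_sum=68+(37)=105
Option B: A[3] -18->-6, delta=12, new_sum=68+(12)=80
Option C: A[5] 9->13, delta=4, new_sum=68+(4)=72
Option D: A[1] 4->9, delta=5, new_sum=68+(5)=73 <-- matches target
Option E: A[2] 50->43, delta=-7, new_sum=68+(-7)=61

Answer: D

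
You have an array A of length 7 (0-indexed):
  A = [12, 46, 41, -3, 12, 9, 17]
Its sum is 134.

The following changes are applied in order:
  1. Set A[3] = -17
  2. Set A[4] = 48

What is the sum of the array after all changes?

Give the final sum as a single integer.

Answer: 156

Derivation:
Initial sum: 134
Change 1: A[3] -3 -> -17, delta = -14, sum = 120
Change 2: A[4] 12 -> 48, delta = 36, sum = 156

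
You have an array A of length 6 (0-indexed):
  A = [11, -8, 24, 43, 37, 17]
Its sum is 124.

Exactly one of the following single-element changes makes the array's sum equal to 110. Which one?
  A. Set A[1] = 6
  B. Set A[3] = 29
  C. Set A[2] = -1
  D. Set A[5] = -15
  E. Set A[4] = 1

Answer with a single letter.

Answer: B

Derivation:
Option A: A[1] -8->6, delta=14, new_sum=124+(14)=138
Option B: A[3] 43->29, delta=-14, new_sum=124+(-14)=110 <-- matches target
Option C: A[2] 24->-1, delta=-25, new_sum=124+(-25)=99
Option D: A[5] 17->-15, delta=-32, new_sum=124+(-32)=92
Option E: A[4] 37->1, delta=-36, new_sum=124+(-36)=88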